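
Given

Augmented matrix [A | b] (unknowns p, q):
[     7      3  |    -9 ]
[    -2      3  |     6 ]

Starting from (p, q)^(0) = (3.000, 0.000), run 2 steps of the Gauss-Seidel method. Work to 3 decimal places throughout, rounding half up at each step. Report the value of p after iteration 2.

Iteration 1:
  p = (-9 - (3)·0.000) / (7) = -1.286
  q = (6 - (-2)·-1.286) / (3) = 1.143
Iteration 2:
  p = (-9 - (3)·1.143) / (7) = -1.776
  q = (6 - (-2)·-1.776) / (3) = 0.816

-1.776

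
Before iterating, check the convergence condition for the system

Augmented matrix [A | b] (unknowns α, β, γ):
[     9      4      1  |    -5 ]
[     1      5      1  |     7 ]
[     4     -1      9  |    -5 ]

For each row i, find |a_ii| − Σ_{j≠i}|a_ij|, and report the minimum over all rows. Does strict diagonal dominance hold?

3

row 1: |9| − (4+1) = 4
row 2: |5| − (1+1) = 3
row 3: |9| − (4+1) = 4
minimum over rows = 3 → strictly diagonally dominant (convergence guaranteed)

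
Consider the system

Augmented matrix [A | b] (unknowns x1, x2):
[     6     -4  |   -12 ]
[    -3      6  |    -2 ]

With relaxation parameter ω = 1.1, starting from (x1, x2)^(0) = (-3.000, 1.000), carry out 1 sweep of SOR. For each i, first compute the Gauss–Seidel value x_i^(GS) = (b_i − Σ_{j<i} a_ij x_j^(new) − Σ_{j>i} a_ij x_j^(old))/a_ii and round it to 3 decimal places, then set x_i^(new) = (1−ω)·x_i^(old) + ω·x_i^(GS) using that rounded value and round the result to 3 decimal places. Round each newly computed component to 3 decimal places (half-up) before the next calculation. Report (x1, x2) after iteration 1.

Iteration 1:
  x1: GS value = (-12 - (-4)·1.000) / (6) = -1.333;  x1 ← (1−ω)·-3.000 + ω·-1.333 = -1.166
  x2: GS value = (-2 - (-3)·-1.166) / (6) = -0.916;  x2 ← (1−ω)·1.000 + ω·-0.916 = -1.108

(-1.166, -1.108)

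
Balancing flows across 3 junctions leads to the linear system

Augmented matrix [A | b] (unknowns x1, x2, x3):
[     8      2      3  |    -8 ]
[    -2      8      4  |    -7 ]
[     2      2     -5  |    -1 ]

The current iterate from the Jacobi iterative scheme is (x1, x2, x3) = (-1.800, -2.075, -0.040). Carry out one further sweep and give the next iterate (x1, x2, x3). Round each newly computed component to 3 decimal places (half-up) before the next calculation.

(-0.466, -1.305, -1.350)

One sweep:
  x1 = (-8 - (2)·-2.075 - (3)·-0.040) / (8) = -0.466
  x2 = (-7 - (-2)·-1.800 - (4)·-0.040) / (8) = -1.305
  x3 = (-1 - (2)·-1.800 - (2)·-2.075) / (-5) = -1.350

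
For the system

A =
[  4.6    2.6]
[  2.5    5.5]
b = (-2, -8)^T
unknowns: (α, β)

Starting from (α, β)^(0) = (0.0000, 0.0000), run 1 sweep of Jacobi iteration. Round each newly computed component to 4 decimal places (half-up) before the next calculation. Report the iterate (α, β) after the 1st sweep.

Iteration 1:
  α = (-2 - (2.6)·0.0000) / (4.6) = -0.4348
  β = (-8 - (2.5)·0.0000) / (5.5) = -1.4545

(-0.4348, -1.4545)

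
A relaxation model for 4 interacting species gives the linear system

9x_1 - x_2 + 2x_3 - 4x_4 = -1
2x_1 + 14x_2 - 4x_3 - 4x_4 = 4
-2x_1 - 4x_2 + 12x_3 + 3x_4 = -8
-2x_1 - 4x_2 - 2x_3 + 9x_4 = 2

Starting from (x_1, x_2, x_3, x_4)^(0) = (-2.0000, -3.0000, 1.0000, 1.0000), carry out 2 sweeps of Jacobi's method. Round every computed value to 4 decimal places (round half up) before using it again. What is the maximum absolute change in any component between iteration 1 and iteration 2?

Iteration 1:
  x_1 = (-1 - (-1)·-3.0000 - (2)·1.0000 - (-4)·1.0000) / (9) = -0.2222
  x_2 = (4 - (2)·-2.0000 - (-4)·1.0000 - (-4)·1.0000) / (14) = 1.1429
  x_3 = (-8 - (-2)·-2.0000 - (-4)·-3.0000 - (3)·1.0000) / (12) = -2.2500
  x_4 = (2 - (-2)·-2.0000 - (-4)·-3.0000 - (-2)·1.0000) / (9) = -1.3333
Iteration 2:
  x_1 = (-1 - (-1)·1.1429 - (2)·-2.2500 - (-4)·-1.3333) / (9) = -0.0767
  x_2 = (4 - (2)·-0.2222 - (-4)·-2.2500 - (-4)·-1.3333) / (14) = -0.7063
  x_3 = (-8 - (-2)·-0.2222 - (-4)·1.1429 - (3)·-1.3333) / (12) = 0.0106
  x_4 = (2 - (-2)·-0.2222 - (-4)·1.1429 - (-2)·-2.2500) / (9) = 0.1808
Change: (0.1455, -1.8492, 2.2606, 1.5141) → max |·| = 2.2606

2.2606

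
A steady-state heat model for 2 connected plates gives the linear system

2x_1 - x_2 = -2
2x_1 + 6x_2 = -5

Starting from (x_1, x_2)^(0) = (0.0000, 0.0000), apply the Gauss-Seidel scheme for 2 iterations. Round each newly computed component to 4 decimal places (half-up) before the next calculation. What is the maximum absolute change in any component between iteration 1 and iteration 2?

Iteration 1:
  x_1 = (-2 - (-1)·0.0000) / (2) = -1.0000
  x_2 = (-5 - (2)·-1.0000) / (6) = -0.5000
Iteration 2:
  x_1 = (-2 - (-1)·-0.5000) / (2) = -1.2500
  x_2 = (-5 - (2)·-1.2500) / (6) = -0.4167
Change: (-0.2500, 0.0833) → max |·| = 0.2500

0.2500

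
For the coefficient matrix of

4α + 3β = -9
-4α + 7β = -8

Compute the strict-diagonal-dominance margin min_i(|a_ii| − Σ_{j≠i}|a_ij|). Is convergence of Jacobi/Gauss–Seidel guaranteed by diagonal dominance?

1

row 1: |4| − (3) = 1
row 2: |7| − (4) = 3
minimum over rows = 1 → strictly diagonally dominant (convergence guaranteed)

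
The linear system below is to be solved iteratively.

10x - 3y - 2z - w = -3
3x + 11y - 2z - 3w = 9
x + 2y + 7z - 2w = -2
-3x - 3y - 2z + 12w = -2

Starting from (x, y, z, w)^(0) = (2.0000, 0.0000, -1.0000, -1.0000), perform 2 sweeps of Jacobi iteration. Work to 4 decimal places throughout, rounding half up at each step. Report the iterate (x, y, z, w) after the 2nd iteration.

(-0.5093, 0.8714, -0.1004, -0.5050)

Iteration 1:
  x = (-3 - (-3)·0.0000 - (-2)·-1.0000 - (-1)·-1.0000) / (10) = -0.6000
  y = (9 - (3)·2.0000 - (-2)·-1.0000 - (-3)·-1.0000) / (11) = -0.1818
  z = (-2 - (1)·2.0000 - (2)·0.0000 - (-2)·-1.0000) / (7) = -0.8571
  w = (-2 - (-3)·2.0000 - (-3)·0.0000 - (-2)·-1.0000) / (12) = 0.1667
Iteration 2:
  x = (-3 - (-3)·-0.1818 - (-2)·-0.8571 - (-1)·0.1667) / (10) = -0.5093
  y = (9 - (3)·-0.6000 - (-2)·-0.8571 - (-3)·0.1667) / (11) = 0.8714
  z = (-2 - (1)·-0.6000 - (2)·-0.1818 - (-2)·0.1667) / (7) = -0.1004
  w = (-2 - (-3)·-0.6000 - (-3)·-0.1818 - (-2)·-0.8571) / (12) = -0.5050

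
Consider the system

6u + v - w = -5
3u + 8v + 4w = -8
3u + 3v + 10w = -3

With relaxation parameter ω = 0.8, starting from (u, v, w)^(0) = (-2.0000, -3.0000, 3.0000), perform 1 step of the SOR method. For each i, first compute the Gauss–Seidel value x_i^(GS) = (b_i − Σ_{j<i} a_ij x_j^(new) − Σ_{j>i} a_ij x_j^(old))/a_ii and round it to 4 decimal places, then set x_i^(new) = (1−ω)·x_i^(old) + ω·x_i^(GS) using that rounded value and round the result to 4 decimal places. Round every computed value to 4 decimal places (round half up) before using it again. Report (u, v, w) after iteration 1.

Iteration 1:
  u: GS value = (-5 - (1)·-3.0000 - (-1)·3.0000) / (6) = 0.1667;  u ← (1−ω)·-2.0000 + ω·0.1667 = -0.2666
  v: GS value = (-8 - (3)·-0.2666 - (4)·3.0000) / (8) = -2.4000;  v ← (1−ω)·-3.0000 + ω·-2.4000 = -2.5200
  w: GS value = (-3 - (3)·-0.2666 - (3)·-2.5200) / (10) = 0.5360;  w ← (1−ω)·3.0000 + ω·0.5360 = 1.0288

(-0.2666, -2.5200, 1.0288)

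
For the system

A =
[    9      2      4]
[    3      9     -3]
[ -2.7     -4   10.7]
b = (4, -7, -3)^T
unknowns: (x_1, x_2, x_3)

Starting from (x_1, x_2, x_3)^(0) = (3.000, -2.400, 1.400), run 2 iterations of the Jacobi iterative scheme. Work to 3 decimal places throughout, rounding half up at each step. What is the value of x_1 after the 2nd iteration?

0.923

Iteration 1:
  x_1 = (4 - (2)·-2.400 - (4)·1.400) / (9) = 0.356
  x_2 = (-7 - (3)·3.000 - (-3)·1.400) / (9) = -1.311
  x_3 = (-3 - (-2.7)·3.000 - (-4)·-2.400) / (10.7) = -0.421
Iteration 2:
  x_1 = (4 - (2)·-1.311 - (4)·-0.421) / (9) = 0.923
  x_2 = (-7 - (3)·0.356 - (-3)·-0.421) / (9) = -1.037
  x_3 = (-3 - (-2.7)·0.356 - (-4)·-1.311) / (10.7) = -0.681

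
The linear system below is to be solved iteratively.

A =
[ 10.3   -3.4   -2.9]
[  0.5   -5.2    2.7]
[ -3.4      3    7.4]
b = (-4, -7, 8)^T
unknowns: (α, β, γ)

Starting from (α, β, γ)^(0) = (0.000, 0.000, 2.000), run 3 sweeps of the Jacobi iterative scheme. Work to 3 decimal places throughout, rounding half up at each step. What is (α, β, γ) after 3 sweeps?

Iteration 1:
  α = (-4 - (-3.4)·0.000 - (-2.9)·2.000) / (10.3) = 0.175
  β = (-7 - (0.5)·0.000 - (2.7)·2.000) / (-5.2) = 2.385
  γ = (8 - (-3.4)·0.000 - (3)·0.000) / (7.4) = 1.081
Iteration 2:
  α = (-4 - (-3.4)·2.385 - (-2.9)·1.081) / (10.3) = 0.703
  β = (-7 - (0.5)·0.175 - (2.7)·1.081) / (-5.2) = 1.924
  γ = (8 - (-3.4)·0.175 - (3)·2.385) / (7.4) = 0.195
Iteration 3:
  α = (-4 - (-3.4)·1.924 - (-2.9)·0.195) / (10.3) = 0.302
  β = (-7 - (0.5)·0.703 - (2.7)·0.195) / (-5.2) = 1.515
  γ = (8 - (-3.4)·0.703 - (3)·1.924) / (7.4) = 0.624

(0.302, 1.515, 0.624)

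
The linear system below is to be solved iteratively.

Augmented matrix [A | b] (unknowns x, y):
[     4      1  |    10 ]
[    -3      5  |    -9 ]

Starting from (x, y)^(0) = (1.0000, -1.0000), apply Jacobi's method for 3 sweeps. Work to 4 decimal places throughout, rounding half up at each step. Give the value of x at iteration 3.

Iteration 1:
  x = (10 - (1)·-1.0000) / (4) = 2.7500
  y = (-9 - (-3)·1.0000) / (5) = -1.2000
Iteration 2:
  x = (10 - (1)·-1.2000) / (4) = 2.8000
  y = (-9 - (-3)·2.7500) / (5) = -0.1500
Iteration 3:
  x = (10 - (1)·-0.1500) / (4) = 2.5375
  y = (-9 - (-3)·2.8000) / (5) = -0.1200

2.5375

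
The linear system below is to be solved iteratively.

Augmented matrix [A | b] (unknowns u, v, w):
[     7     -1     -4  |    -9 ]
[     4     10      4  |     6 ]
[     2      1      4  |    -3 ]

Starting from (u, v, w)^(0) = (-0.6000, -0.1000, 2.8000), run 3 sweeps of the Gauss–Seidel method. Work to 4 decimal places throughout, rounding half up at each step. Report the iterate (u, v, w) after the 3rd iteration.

Iteration 1:
  u = (-9 - (-1)·-0.1000 - (-4)·2.8000) / (7) = 0.3000
  v = (6 - (4)·0.3000 - (4)·2.8000) / (10) = -0.6400
  w = (-3 - (2)·0.3000 - (1)·-0.6400) / (4) = -0.7400
Iteration 2:
  u = (-9 - (-1)·-0.6400 - (-4)·-0.7400) / (7) = -1.8000
  v = (6 - (4)·-1.8000 - (4)·-0.7400) / (10) = 1.6160
  w = (-3 - (2)·-1.8000 - (1)·1.6160) / (4) = -0.2540
Iteration 3:
  u = (-9 - (-1)·1.6160 - (-4)·-0.2540) / (7) = -1.2000
  v = (6 - (4)·-1.2000 - (4)·-0.2540) / (10) = 1.1816
  w = (-3 - (2)·-1.2000 - (1)·1.1816) / (4) = -0.4454

(-1.2000, 1.1816, -0.4454)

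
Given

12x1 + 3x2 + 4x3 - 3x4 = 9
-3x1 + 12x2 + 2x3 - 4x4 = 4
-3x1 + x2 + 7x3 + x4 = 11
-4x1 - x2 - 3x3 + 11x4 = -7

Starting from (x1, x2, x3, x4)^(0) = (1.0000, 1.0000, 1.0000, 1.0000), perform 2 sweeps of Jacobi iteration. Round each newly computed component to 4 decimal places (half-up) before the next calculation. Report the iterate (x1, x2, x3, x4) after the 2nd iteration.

(0.0138, 0.1821, 1.6299, 0.0509)

Iteration 1:
  x1 = (9 - (3)·1.0000 - (4)·1.0000 - (-3)·1.0000) / (12) = 0.4167
  x2 = (4 - (-3)·1.0000 - (2)·1.0000 - (-4)·1.0000) / (12) = 0.7500
  x3 = (11 - (-3)·1.0000 - (1)·1.0000 - (1)·1.0000) / (7) = 1.7143
  x4 = (-7 - (-4)·1.0000 - (-1)·1.0000 - (-3)·1.0000) / (11) = 0.0909
Iteration 2:
  x1 = (9 - (3)·0.7500 - (4)·1.7143 - (-3)·0.0909) / (12) = 0.0138
  x2 = (4 - (-3)·0.4167 - (2)·1.7143 - (-4)·0.0909) / (12) = 0.1821
  x3 = (11 - (-3)·0.4167 - (1)·0.7500 - (1)·0.0909) / (7) = 1.6299
  x4 = (-7 - (-4)·0.4167 - (-1)·0.7500 - (-3)·1.7143) / (11) = 0.0509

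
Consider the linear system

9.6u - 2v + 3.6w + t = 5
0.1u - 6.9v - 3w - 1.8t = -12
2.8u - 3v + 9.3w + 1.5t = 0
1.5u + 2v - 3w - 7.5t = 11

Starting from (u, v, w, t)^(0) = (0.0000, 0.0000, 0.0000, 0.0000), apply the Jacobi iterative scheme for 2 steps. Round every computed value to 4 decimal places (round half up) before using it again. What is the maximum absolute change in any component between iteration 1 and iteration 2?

0.6408

Iteration 1:
  u = (5 - (-2)·0.0000 - (3.6)·0.0000 - (1)·0.0000) / (9.6) = 0.5208
  v = (-12 - (0.1)·0.0000 - (-3)·0.0000 - (-1.8)·0.0000) / (-6.9) = 1.7391
  w = (0 - (2.8)·0.0000 - (-3)·0.0000 - (1.5)·0.0000) / (9.3) = 0.0000
  t = (11 - (1.5)·0.0000 - (2)·0.0000 - (-3)·0.0000) / (-7.5) = -1.4667
Iteration 2:
  u = (5 - (-2)·1.7391 - (3.6)·0.0000 - (1)·-1.4667) / (9.6) = 1.0359
  v = (-12 - (0.1)·0.5208 - (-3)·0.0000 - (-1.8)·-1.4667) / (-6.9) = 2.1293
  w = (0 - (2.8)·0.5208 - (-3)·1.7391 - (1.5)·-1.4667) / (9.3) = 0.6408
  t = (11 - (1.5)·0.5208 - (2)·1.7391 - (-3)·0.0000) / (-7.5) = -0.8987
Change: (0.5151, 0.3902, 0.6408, 0.5680) → max |·| = 0.6408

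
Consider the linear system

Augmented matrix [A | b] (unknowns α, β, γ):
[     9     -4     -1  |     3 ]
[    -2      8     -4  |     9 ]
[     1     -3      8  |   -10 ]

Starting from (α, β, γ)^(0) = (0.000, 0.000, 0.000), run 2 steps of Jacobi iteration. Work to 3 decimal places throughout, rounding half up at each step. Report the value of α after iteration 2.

Iteration 1:
  α = (3 - (-4)·0.000 - (-1)·0.000) / (9) = 0.333
  β = (9 - (-2)·0.000 - (-4)·0.000) / (8) = 1.125
  γ = (-10 - (1)·0.000 - (-3)·0.000) / (8) = -1.250
Iteration 2:
  α = (3 - (-4)·1.125 - (-1)·-1.250) / (9) = 0.694
  β = (9 - (-2)·0.333 - (-4)·-1.250) / (8) = 0.583
  γ = (-10 - (1)·0.333 - (-3)·1.125) / (8) = -0.870

0.694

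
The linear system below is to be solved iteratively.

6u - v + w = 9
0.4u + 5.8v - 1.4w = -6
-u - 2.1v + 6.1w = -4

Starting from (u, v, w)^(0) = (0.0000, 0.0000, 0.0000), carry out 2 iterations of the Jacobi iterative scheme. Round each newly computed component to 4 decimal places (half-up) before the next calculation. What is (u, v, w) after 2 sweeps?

Iteration 1:
  u = (9 - (-1)·0.0000 - (1)·0.0000) / (6) = 1.5000
  v = (-6 - (0.4)·0.0000 - (-1.4)·0.0000) / (5.8) = -1.0345
  w = (-4 - (-1)·0.0000 - (-2.1)·0.0000) / (6.1) = -0.6557
Iteration 2:
  u = (9 - (-1)·-1.0345 - (1)·-0.6557) / (6) = 1.4369
  v = (-6 - (0.4)·1.5000 - (-1.4)·-0.6557) / (5.8) = -1.2962
  w = (-4 - (-1)·1.5000 - (-2.1)·-1.0345) / (6.1) = -0.7660

(1.4369, -1.2962, -0.7660)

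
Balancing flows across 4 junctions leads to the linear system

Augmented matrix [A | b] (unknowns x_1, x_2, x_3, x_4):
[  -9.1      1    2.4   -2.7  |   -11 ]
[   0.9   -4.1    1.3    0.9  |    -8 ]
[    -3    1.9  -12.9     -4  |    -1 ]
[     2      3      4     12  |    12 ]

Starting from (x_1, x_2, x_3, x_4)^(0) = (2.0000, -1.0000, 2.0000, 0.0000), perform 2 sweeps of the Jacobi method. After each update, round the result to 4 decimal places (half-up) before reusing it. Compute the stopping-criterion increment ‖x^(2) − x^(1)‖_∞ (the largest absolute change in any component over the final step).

Iteration 1:
  x_1 = (-11 - (1)·-1.0000 - (2.4)·2.0000 - (-2.7)·0.0000) / (-9.1) = 1.6264
  x_2 = (-8 - (0.9)·2.0000 - (1.3)·2.0000 - (0.9)·0.0000) / (-4.1) = 3.0244
  x_3 = (-1 - (-3)·2.0000 - (1.9)·-1.0000 - (-4)·0.0000) / (-12.9) = -0.5349
  x_4 = (12 - (2)·2.0000 - (3)·-1.0000 - (4)·2.0000) / (12) = 0.2500
Iteration 2:
  x_1 = (-11 - (1)·3.0244 - (2.4)·-0.5349 - (-2.7)·0.2500) / (-9.1) = 1.3259
  x_2 = (-8 - (0.9)·1.6264 - (1.3)·-0.5349 - (0.9)·0.2500) / (-4.1) = 2.1935
  x_3 = (-1 - (-3)·1.6264 - (1.9)·3.0244 - (-4)·0.2500) / (-12.9) = 0.0672
  x_4 = (12 - (2)·1.6264 - (3)·3.0244 - (4)·-0.5349) / (12) = 0.1511
Change: (-0.3005, -0.8309, 0.6021, -0.0989) → max |·| = 0.8309

0.8309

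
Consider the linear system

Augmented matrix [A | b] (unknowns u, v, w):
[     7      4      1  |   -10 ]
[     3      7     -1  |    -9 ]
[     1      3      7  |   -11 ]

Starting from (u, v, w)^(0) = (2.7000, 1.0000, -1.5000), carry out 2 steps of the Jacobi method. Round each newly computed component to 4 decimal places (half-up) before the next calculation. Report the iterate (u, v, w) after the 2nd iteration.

(0.4306, -0.8612, -0.1776)

Iteration 1:
  u = (-10 - (4)·1.0000 - (1)·-1.5000) / (7) = -1.7857
  v = (-9 - (3)·2.7000 - (-1)·-1.5000) / (7) = -2.6571
  w = (-11 - (1)·2.7000 - (3)·1.0000) / (7) = -2.3857
Iteration 2:
  u = (-10 - (4)·-2.6571 - (1)·-2.3857) / (7) = 0.4306
  v = (-9 - (3)·-1.7857 - (-1)·-2.3857) / (7) = -0.8612
  w = (-11 - (1)·-1.7857 - (3)·-2.6571) / (7) = -0.1776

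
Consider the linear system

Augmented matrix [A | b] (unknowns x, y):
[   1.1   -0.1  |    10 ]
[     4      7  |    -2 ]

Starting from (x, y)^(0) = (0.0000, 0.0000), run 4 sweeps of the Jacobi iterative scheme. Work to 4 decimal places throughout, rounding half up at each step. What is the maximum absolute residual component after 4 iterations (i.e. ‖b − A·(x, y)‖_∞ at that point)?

Iteration 1:
  x = (10 - (-0.1)·0.0000) / (1.1) = 9.0909
  y = (-2 - (4)·0.0000) / (7) = -0.2857
Iteration 2:
  x = (10 - (-0.1)·-0.2857) / (1.1) = 9.0649
  y = (-2 - (4)·9.0909) / (7) = -5.4805
Iteration 3:
  x = (10 - (-0.1)·-5.4805) / (1.1) = 8.5927
  y = (-2 - (4)·9.0649) / (7) = -5.4657
Iteration 4:
  x = (10 - (-0.1)·-5.4657) / (1.1) = 8.5940
  y = (-2 - (4)·8.5927) / (7) = -5.1958
Residual b − A·x = (0.0270, -0.0054); ∞-norm = 0.0270

0.0270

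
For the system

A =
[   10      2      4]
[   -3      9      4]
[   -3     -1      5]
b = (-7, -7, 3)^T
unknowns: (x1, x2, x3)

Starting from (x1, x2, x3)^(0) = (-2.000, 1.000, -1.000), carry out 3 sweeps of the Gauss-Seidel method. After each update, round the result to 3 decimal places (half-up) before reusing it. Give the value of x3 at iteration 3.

0.133

Iteration 1:
  x1 = (-7 - (2)·1.000 - (4)·-1.000) / (10) = -0.500
  x2 = (-7 - (-3)·-0.500 - (4)·-1.000) / (9) = -0.500
  x3 = (3 - (-3)·-0.500 - (-1)·-0.500) / (5) = 0.200
Iteration 2:
  x1 = (-7 - (2)·-0.500 - (4)·0.200) / (10) = -0.680
  x2 = (-7 - (-3)·-0.680 - (4)·0.200) / (9) = -1.093
  x3 = (3 - (-3)·-0.680 - (-1)·-1.093) / (5) = -0.027
Iteration 3:
  x1 = (-7 - (2)·-1.093 - (4)·-0.027) / (10) = -0.471
  x2 = (-7 - (-3)·-0.471 - (4)·-0.027) / (9) = -0.923
  x3 = (3 - (-3)·-0.471 - (-1)·-0.923) / (5) = 0.133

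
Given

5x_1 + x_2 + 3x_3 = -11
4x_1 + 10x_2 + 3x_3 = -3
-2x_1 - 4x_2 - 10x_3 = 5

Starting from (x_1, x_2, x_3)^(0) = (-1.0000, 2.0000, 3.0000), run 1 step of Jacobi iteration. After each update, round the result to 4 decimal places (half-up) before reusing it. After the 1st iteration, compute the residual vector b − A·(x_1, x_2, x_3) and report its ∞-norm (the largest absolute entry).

25.9000

Iteration 1:
  x_1 = (-11 - (1)·2.0000 - (3)·3.0000) / (5) = -4.4000
  x_2 = (-3 - (4)·-1.0000 - (3)·3.0000) / (10) = -0.8000
  x_3 = (5 - (-2)·-1.0000 - (-4)·2.0000) / (-10) = -1.1000
Residual b − A·x = (15.1000, 25.9000, -18.0000); ∞-norm = 25.9000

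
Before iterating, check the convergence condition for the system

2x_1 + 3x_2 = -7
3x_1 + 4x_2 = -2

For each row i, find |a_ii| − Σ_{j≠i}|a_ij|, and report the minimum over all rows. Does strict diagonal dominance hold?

row 1: |2| − (3) = -1
row 2: |4| − (3) = 1
minimum over rows = -1 → not strictly diagonally dominant

-1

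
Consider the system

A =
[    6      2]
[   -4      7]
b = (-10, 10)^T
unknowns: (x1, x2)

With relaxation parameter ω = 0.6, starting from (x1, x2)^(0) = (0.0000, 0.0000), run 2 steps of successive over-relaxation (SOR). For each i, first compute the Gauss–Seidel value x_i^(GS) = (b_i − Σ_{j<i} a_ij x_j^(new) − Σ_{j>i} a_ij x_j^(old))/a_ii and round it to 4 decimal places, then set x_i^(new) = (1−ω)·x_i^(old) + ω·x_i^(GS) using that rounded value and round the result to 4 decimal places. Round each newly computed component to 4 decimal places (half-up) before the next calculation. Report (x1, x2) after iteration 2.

(-1.5029, 0.5476)

Iteration 1:
  x1: GS value = (-10 - (2)·0.0000) / (6) = -1.6667;  x1 ← (1−ω)·0.0000 + ω·-1.6667 = -1.0000
  x2: GS value = (10 - (-4)·-1.0000) / (7) = 0.8571;  x2 ← (1−ω)·0.0000 + ω·0.8571 = 0.5143
Iteration 2:
  x1: GS value = (-10 - (2)·0.5143) / (6) = -1.8381;  x1 ← (1−ω)·-1.0000 + ω·-1.8381 = -1.5029
  x2: GS value = (10 - (-4)·-1.5029) / (7) = 0.5698;  x2 ← (1−ω)·0.5143 + ω·0.5698 = 0.5476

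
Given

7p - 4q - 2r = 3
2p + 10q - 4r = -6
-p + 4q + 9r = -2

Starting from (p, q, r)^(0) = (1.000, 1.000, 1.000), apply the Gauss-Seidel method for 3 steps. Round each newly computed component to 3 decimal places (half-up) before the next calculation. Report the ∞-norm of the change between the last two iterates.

Iteration 1:
  p = (3 - (-4)·1.000 - (-2)·1.000) / (7) = 1.286
  q = (-6 - (2)·1.286 - (-4)·1.000) / (10) = -0.457
  r = (-2 - (-1)·1.286 - (4)·-0.457) / (9) = 0.124
Iteration 2:
  p = (3 - (-4)·-0.457 - (-2)·0.124) / (7) = 0.203
  q = (-6 - (2)·0.203 - (-4)·0.124) / (10) = -0.591
  r = (-2 - (-1)·0.203 - (4)·-0.591) / (9) = 0.063
Iteration 3:
  p = (3 - (-4)·-0.591 - (-2)·0.063) / (7) = 0.109
  q = (-6 - (2)·0.109 - (-4)·0.063) / (10) = -0.597
  r = (-2 - (-1)·0.109 - (4)·-0.597) / (9) = 0.055
Change: (-0.094, -0.006, -0.008) → max |·| = 0.094

0.094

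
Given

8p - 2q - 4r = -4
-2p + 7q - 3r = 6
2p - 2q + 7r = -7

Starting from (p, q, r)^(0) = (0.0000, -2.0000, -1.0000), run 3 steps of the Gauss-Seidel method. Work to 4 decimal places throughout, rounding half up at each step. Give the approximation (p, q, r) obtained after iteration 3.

(-0.7354, 0.3622, -0.6864)

Iteration 1:
  p = (-4 - (-2)·-2.0000 - (-4)·-1.0000) / (8) = -1.5000
  q = (6 - (-2)·-1.5000 - (-3)·-1.0000) / (7) = 0.0000
  r = (-7 - (2)·-1.5000 - (-2)·0.0000) / (7) = -0.5714
Iteration 2:
  p = (-4 - (-2)·0.0000 - (-4)·-0.5714) / (8) = -0.7857
  q = (6 - (-2)·-0.7857 - (-3)·-0.5714) / (7) = 0.3878
  r = (-7 - (2)·-0.7857 - (-2)·0.3878) / (7) = -0.6647
Iteration 3:
  p = (-4 - (-2)·0.3878 - (-4)·-0.6647) / (8) = -0.7354
  q = (6 - (-2)·-0.7354 - (-3)·-0.6647) / (7) = 0.3622
  r = (-7 - (2)·-0.7354 - (-2)·0.3622) / (7) = -0.6864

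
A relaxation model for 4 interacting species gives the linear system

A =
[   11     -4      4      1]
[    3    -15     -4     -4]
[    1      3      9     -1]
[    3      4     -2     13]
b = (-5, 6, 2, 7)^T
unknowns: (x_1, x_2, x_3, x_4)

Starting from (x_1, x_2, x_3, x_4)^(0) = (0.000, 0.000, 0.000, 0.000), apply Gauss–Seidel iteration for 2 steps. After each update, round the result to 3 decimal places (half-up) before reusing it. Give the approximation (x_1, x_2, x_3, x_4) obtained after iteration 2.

(-0.870, -0.920, 0.721, 1.133)

Iteration 1:
  x_1 = (-5 - (-4)·0.000 - (4)·0.000 - (1)·0.000) / (11) = -0.455
  x_2 = (6 - (3)·-0.455 - (-4)·0.000 - (-4)·0.000) / (-15) = -0.491
  x_3 = (2 - (1)·-0.455 - (3)·-0.491 - (-1)·0.000) / (9) = 0.436
  x_4 = (7 - (3)·-0.455 - (4)·-0.491 - (-2)·0.436) / (13) = 0.862
Iteration 2:
  x_1 = (-5 - (-4)·-0.491 - (4)·0.436 - (1)·0.862) / (11) = -0.870
  x_2 = (6 - (3)·-0.870 - (-4)·0.436 - (-4)·0.862) / (-15) = -0.920
  x_3 = (2 - (1)·-0.870 - (3)·-0.920 - (-1)·0.862) / (9) = 0.721
  x_4 = (7 - (3)·-0.870 - (4)·-0.920 - (-2)·0.721) / (13) = 1.133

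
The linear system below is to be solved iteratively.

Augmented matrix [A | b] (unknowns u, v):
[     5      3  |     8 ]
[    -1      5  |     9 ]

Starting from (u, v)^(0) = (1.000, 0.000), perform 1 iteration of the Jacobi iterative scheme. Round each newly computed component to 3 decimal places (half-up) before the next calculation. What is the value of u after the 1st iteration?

1.600

Iteration 1:
  u = (8 - (3)·0.000) / (5) = 1.600
  v = (9 - (-1)·1.000) / (5) = 2.000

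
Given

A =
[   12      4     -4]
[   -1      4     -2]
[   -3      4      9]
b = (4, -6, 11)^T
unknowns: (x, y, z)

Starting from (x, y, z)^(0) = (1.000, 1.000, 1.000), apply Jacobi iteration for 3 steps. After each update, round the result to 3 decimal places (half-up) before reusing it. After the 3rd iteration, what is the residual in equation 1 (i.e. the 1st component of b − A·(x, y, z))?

Iteration 1:
  x = (4 - (4)·1.000 - (-4)·1.000) / (12) = 0.333
  y = (-6 - (-1)·1.000 - (-2)·1.000) / (4) = -0.750
  z = (11 - (-3)·1.000 - (4)·1.000) / (9) = 1.111
Iteration 2:
  x = (4 - (4)·-0.750 - (-4)·1.111) / (12) = 0.954
  y = (-6 - (-1)·0.333 - (-2)·1.111) / (4) = -0.861
  z = (11 - (-3)·0.333 - (4)·-0.750) / (9) = 1.667
Iteration 3:
  x = (4 - (4)·-0.861 - (-4)·1.667) / (12) = 1.176
  y = (-6 - (-1)·0.954 - (-2)·1.667) / (4) = -0.428
  z = (11 - (-3)·0.954 - (4)·-0.861) / (9) = 1.923
Residual b − A·x = (-0.708, 0.734, -1.067)

-0.708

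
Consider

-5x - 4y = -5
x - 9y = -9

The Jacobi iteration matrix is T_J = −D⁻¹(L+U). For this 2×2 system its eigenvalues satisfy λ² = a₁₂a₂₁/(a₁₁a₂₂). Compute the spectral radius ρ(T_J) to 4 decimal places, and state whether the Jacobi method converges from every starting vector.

a₁₂a₂₁/(a₁₁a₂₂) = (-4)·(1) / ((-5)·(-9)) = -0.088889
ρ = √|-0.088889| = √0.088889 = 0.2981
ρ < 1, so Jacobi converges

0.2981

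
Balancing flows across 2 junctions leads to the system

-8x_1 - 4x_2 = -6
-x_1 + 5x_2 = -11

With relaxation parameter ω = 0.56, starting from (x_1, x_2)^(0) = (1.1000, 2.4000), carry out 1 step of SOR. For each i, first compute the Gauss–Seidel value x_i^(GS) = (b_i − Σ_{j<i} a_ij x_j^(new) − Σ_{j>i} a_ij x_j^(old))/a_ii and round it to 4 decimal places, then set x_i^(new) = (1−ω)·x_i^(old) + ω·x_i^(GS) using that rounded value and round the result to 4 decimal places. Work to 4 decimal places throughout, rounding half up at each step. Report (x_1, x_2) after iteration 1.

Iteration 1:
  x_1: GS value = (-6 - (-4)·2.4000) / (-8) = -0.4500;  x_1 ← (1−ω)·1.1000 + ω·-0.4500 = 0.2320
  x_2: GS value = (-11 - (-1)·0.2320) / (5) = -2.1536;  x_2 ← (1−ω)·2.4000 + ω·-2.1536 = -0.1500

(0.2320, -0.1500)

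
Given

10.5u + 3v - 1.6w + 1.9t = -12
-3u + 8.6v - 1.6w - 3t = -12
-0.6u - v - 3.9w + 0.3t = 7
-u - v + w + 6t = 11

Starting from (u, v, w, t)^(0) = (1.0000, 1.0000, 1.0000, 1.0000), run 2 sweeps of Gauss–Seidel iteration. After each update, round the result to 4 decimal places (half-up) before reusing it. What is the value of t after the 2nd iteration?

Iteration 1:
  u = (-12 - (3)·1.0000 - (-1.6)·1.0000 - (1.9)·1.0000) / (10.5) = -1.4571
  v = (-12 - (-3)·-1.4571 - (-1.6)·1.0000 - (-3)·1.0000) / (8.6) = -1.3688
  w = (7 - (-0.6)·-1.4571 - (-1)·-1.3688 - (0.3)·1.0000) / (-3.9) = -1.1428
  t = (11 - (-1)·-1.4571 - (-1)·-1.3688 - (1)·-1.1428) / (6) = 1.5528
Iteration 2:
  u = (-12 - (3)·-1.3688 - (-1.6)·-1.1428 - (1.9)·1.5528) / (10.5) = -1.2069
  v = (-12 - (-3)·-1.2069 - (-1.6)·-1.1428 - (-3)·1.5528) / (8.6) = -1.4873
  w = (7 - (-0.6)·-1.2069 - (-1)·-1.4873 - (0.3)·1.5528) / (-3.9) = -1.1084
  t = (11 - (-1)·-1.2069 - (-1)·-1.4873 - (1)·-1.1084) / (6) = 1.5690

1.5690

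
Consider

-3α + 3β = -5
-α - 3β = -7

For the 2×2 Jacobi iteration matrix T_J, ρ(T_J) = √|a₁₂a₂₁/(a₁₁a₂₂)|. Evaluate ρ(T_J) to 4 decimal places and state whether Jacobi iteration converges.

0.5774

a₁₂a₂₁/(a₁₁a₂₂) = (3)·(-1) / ((-3)·(-3)) = -0.333333
ρ = √|-0.333333| = √0.333333 = 0.5774
ρ < 1, so Jacobi converges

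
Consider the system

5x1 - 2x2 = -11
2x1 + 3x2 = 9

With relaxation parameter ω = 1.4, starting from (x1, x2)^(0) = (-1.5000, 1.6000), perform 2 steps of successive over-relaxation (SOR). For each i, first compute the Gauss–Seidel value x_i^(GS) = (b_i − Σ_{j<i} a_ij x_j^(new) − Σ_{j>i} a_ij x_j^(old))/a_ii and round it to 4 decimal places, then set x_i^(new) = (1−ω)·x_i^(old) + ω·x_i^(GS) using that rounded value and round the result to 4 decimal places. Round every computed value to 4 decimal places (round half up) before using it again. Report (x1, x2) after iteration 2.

Iteration 1:
  x1: GS value = (-11 - (-2)·1.6000) / (5) = -1.5600;  x1 ← (1−ω)·-1.5000 + ω·-1.5600 = -1.5840
  x2: GS value = (9 - (2)·-1.5840) / (3) = 4.0560;  x2 ← (1−ω)·1.6000 + ω·4.0560 = 5.0384
Iteration 2:
  x1: GS value = (-11 - (-2)·5.0384) / (5) = -0.1846;  x1 ← (1−ω)·-1.5840 + ω·-0.1846 = 0.3752
  x2: GS value = (9 - (2)·0.3752) / (3) = 2.7499;  x2 ← (1−ω)·5.0384 + ω·2.7499 = 1.8345

(0.3752, 1.8345)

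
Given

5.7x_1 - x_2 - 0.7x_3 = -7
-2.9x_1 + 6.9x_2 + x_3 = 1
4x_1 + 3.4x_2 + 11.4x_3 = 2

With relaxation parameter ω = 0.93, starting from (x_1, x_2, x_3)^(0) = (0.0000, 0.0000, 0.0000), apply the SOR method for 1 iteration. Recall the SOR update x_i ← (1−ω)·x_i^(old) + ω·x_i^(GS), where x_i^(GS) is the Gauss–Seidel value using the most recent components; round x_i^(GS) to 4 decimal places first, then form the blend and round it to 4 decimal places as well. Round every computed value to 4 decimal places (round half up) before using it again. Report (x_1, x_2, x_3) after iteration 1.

Iteration 1:
  x_1: GS value = (-7 - (-1)·0.0000 - (-0.7)·0.0000) / (5.7) = -1.2281;  x_1 ← (1−ω)·0.0000 + ω·-1.2281 = -1.1421
  x_2: GS value = (1 - (-2.9)·-1.1421 - (1)·0.0000) / (6.9) = -0.3351;  x_2 ← (1−ω)·0.0000 + ω·-0.3351 = -0.3116
  x_3: GS value = (2 - (4)·-1.1421 - (3.4)·-0.3116) / (11.4) = 0.6691;  x_3 ← (1−ω)·0.0000 + ω·0.6691 = 0.6223

(-1.1421, -0.3116, 0.6223)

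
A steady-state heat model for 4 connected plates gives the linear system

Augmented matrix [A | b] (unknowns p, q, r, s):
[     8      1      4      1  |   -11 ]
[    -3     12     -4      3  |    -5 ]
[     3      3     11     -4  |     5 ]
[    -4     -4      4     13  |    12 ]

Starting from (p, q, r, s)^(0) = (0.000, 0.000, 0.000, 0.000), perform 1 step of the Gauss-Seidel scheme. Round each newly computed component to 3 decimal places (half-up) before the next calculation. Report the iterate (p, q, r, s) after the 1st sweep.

Iteration 1:
  p = (-11 - (1)·0.000 - (4)·0.000 - (1)·0.000) / (8) = -1.375
  q = (-5 - (-3)·-1.375 - (-4)·0.000 - (3)·0.000) / (12) = -0.760
  r = (5 - (3)·-1.375 - (3)·-0.760 - (-4)·0.000) / (11) = 1.037
  s = (12 - (-4)·-1.375 - (-4)·-0.760 - (4)·1.037) / (13) = -0.053

(-1.375, -0.760, 1.037, -0.053)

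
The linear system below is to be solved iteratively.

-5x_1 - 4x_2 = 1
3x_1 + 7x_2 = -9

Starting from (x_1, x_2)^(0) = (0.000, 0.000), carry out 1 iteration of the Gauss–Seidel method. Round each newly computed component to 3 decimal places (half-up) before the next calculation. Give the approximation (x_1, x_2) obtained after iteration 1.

Iteration 1:
  x_1 = (1 - (-4)·0.000) / (-5) = -0.200
  x_2 = (-9 - (3)·-0.200) / (7) = -1.200

(-0.200, -1.200)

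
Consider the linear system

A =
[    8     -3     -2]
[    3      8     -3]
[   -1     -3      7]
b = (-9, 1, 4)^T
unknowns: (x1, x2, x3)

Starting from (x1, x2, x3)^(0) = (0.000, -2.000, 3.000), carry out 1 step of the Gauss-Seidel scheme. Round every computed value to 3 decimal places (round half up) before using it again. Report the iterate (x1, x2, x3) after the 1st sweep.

Iteration 1:
  x1 = (-9 - (-3)·-2.000 - (-2)·3.000) / (8) = -1.125
  x2 = (1 - (3)·-1.125 - (-3)·3.000) / (8) = 1.672
  x3 = (4 - (-1)·-1.125 - (-3)·1.672) / (7) = 1.127

(-1.125, 1.672, 1.127)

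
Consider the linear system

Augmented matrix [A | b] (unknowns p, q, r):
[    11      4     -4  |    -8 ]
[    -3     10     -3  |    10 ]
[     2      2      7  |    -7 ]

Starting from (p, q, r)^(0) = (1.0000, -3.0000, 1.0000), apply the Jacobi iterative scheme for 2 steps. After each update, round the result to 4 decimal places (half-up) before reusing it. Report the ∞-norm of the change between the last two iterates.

2.1922

Iteration 1:
  p = (-8 - (4)·-3.0000 - (-4)·1.0000) / (11) = 0.7273
  q = (10 - (-3)·1.0000 - (-3)·1.0000) / (10) = 1.6000
  r = (-7 - (2)·1.0000 - (2)·-3.0000) / (7) = -0.4286
Iteration 2:
  p = (-8 - (4)·1.6000 - (-4)·-0.4286) / (11) = -1.4649
  q = (10 - (-3)·0.7273 - (-3)·-0.4286) / (10) = 1.0896
  r = (-7 - (2)·0.7273 - (2)·1.6000) / (7) = -1.6649
Change: (-2.1922, -0.5104, -1.2363) → max |·| = 2.1922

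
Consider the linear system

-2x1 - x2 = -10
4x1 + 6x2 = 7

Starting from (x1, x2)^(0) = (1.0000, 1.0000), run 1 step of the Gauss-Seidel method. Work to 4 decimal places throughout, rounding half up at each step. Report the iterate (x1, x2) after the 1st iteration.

(4.5000, -1.8333)

Iteration 1:
  x1 = (-10 - (-1)·1.0000) / (-2) = 4.5000
  x2 = (7 - (4)·4.5000) / (6) = -1.8333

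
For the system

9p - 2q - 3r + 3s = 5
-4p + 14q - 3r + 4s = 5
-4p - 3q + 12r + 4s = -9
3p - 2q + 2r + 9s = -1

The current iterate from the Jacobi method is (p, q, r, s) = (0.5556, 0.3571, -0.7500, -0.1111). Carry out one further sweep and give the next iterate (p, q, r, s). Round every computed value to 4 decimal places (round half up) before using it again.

(0.4219, 0.3869, -0.4385, -0.0503)

One sweep:
  p = (5 - (-2)·0.3571 - (-3)·-0.7500 - (3)·-0.1111) / (9) = 0.4219
  q = (5 - (-4)·0.5556 - (-3)·-0.7500 - (4)·-0.1111) / (14) = 0.3869
  r = (-9 - (-4)·0.5556 - (-3)·0.3571 - (4)·-0.1111) / (12) = -0.4385
  s = (-1 - (3)·0.5556 - (-2)·0.3571 - (2)·-0.7500) / (9) = -0.0503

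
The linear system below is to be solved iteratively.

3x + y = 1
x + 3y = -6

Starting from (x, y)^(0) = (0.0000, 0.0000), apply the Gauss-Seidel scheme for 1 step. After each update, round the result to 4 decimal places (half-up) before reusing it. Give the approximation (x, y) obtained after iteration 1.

(0.3333, -2.1111)

Iteration 1:
  x = (1 - (1)·0.0000) / (3) = 0.3333
  y = (-6 - (1)·0.3333) / (3) = -2.1111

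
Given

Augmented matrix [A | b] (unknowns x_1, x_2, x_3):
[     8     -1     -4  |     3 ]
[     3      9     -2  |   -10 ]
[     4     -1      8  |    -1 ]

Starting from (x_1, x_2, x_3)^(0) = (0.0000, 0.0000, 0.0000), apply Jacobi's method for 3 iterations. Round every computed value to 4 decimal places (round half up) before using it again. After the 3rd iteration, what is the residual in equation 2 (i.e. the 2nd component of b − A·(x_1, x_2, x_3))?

Iteration 1:
  x_1 = (3 - (-1)·0.0000 - (-4)·0.0000) / (8) = 0.3750
  x_2 = (-10 - (3)·0.0000 - (-2)·0.0000) / (9) = -1.1111
  x_3 = (-1 - (4)·0.0000 - (-1)·0.0000) / (8) = -0.1250
Iteration 2:
  x_1 = (3 - (-1)·-1.1111 - (-4)·-0.1250) / (8) = 0.1736
  x_2 = (-10 - (3)·0.3750 - (-2)·-0.1250) / (9) = -1.2639
  x_3 = (-1 - (4)·0.3750 - (-1)·-1.1111) / (8) = -0.4514
Iteration 3:
  x_1 = (3 - (-1)·-1.2639 - (-4)·-0.4514) / (8) = -0.0087
  x_2 = (-10 - (3)·0.1736 - (-2)·-0.4514) / (9) = -1.2693
  x_3 = (-1 - (4)·0.1736 - (-1)·-1.2639) / (8) = -0.3698
Residual b − A·x = (0.3211, 0.7102, 0.7239)

0.7102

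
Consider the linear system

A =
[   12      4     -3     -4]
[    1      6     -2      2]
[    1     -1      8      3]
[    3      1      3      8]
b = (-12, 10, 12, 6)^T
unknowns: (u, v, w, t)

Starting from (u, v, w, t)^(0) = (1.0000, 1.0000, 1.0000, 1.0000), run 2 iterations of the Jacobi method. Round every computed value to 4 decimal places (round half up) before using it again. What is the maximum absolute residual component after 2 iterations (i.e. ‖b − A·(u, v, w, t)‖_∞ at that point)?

Iteration 1:
  u = (-12 - (4)·1.0000 - (-3)·1.0000 - (-4)·1.0000) / (12) = -0.7500
  v = (10 - (1)·1.0000 - (-2)·1.0000 - (2)·1.0000) / (6) = 1.5000
  w = (12 - (1)·1.0000 - (-1)·1.0000 - (3)·1.0000) / (8) = 1.1250
  t = (6 - (3)·1.0000 - (1)·1.0000 - (3)·1.0000) / (8) = -0.1250
Iteration 2:
  u = (-12 - (4)·1.5000 - (-3)·1.1250 - (-4)·-0.1250) / (12) = -1.2604
  v = (10 - (1)·-0.7500 - (-2)·1.1250 - (2)·-0.1250) / (6) = 2.2083
  w = (12 - (1)·-0.7500 - (-1)·1.5000 - (3)·-0.1250) / (8) = 1.8281
  t = (6 - (3)·-0.7500 - (1)·1.5000 - (3)·1.1250) / (8) = 0.4219
Residual b − A·x = (1.4635, 0.8230, -0.4218, -1.2866); ∞-norm = 1.4635

1.4635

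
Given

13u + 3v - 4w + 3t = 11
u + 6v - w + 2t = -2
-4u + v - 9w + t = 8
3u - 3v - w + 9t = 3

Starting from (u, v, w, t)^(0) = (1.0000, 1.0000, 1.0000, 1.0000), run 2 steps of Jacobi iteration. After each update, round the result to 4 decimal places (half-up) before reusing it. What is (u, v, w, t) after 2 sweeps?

Iteration 1:
  u = (11 - (3)·1.0000 - (-4)·1.0000 - (3)·1.0000) / (13) = 0.6923
  v = (-2 - (1)·1.0000 - (-1)·1.0000 - (2)·1.0000) / (6) = -0.6667
  w = (8 - (-4)·1.0000 - (1)·1.0000 - (1)·1.0000) / (-9) = -1.1111
  t = (3 - (3)·1.0000 - (-3)·1.0000 - (-1)·1.0000) / (9) = 0.4444
Iteration 2:
  u = (11 - (3)·-0.6667 - (-4)·-1.1111 - (3)·0.4444) / (13) = 0.5556
  v = (-2 - (1)·0.6923 - (-1)·-1.1111 - (2)·0.4444) / (6) = -0.7820
  w = (8 - (-4)·0.6923 - (1)·-0.6667 - (1)·0.4444) / (-9) = -1.2213
  t = (3 - (3)·0.6923 - (-3)·-0.6667 - (-1)·-1.1111) / (9) = -0.2431

(0.5556, -0.7820, -1.2213, -0.2431)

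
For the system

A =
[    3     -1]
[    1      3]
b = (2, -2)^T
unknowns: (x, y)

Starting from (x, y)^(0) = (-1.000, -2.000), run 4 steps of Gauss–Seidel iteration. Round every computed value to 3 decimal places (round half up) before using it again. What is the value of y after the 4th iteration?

-0.800

Iteration 1:
  x = (2 - (-1)·-2.000) / (3) = 0.000
  y = (-2 - (1)·0.000) / (3) = -0.667
Iteration 2:
  x = (2 - (-1)·-0.667) / (3) = 0.444
  y = (-2 - (1)·0.444) / (3) = -0.815
Iteration 3:
  x = (2 - (-1)·-0.815) / (3) = 0.395
  y = (-2 - (1)·0.395) / (3) = -0.798
Iteration 4:
  x = (2 - (-1)·-0.798) / (3) = 0.401
  y = (-2 - (1)·0.401) / (3) = -0.800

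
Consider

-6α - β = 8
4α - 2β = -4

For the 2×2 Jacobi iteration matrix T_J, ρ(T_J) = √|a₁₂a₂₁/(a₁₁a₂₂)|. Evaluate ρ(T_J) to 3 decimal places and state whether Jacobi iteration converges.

a₁₂a₂₁/(a₁₁a₂₂) = (-1)·(4) / ((-6)·(-2)) = -0.333333
ρ = √|-0.333333| = √0.333333 = 0.577
ρ < 1, so Jacobi converges

0.577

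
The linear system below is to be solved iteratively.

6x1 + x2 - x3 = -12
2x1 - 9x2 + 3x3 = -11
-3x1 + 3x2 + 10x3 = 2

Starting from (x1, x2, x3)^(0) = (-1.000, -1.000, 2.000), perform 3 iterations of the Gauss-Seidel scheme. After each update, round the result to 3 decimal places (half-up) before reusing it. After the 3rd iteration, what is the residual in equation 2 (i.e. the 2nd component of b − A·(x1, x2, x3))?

Iteration 1:
  x1 = (-12 - (1)·-1.000 - (-1)·2.000) / (6) = -1.500
  x2 = (-11 - (2)·-1.500 - (3)·2.000) / (-9) = 1.556
  x3 = (2 - (-3)·-1.500 - (3)·1.556) / (10) = -0.717
Iteration 2:
  x1 = (-12 - (1)·1.556 - (-1)·-0.717) / (6) = -2.379
  x2 = (-11 - (2)·-2.379 - (3)·-0.717) / (-9) = 0.455
  x3 = (2 - (-3)·-2.379 - (3)·0.455) / (10) = -0.650
Iteration 3:
  x1 = (-12 - (1)·0.455 - (-1)·-0.650) / (6) = -2.184
  x2 = (-11 - (2)·-2.184 - (3)·-0.650) / (-9) = 0.520
  x3 = (2 - (-3)·-2.184 - (3)·0.520) / (10) = -0.611
Residual b − A·x = (-0.027, -0.119, -0.002)

-0.119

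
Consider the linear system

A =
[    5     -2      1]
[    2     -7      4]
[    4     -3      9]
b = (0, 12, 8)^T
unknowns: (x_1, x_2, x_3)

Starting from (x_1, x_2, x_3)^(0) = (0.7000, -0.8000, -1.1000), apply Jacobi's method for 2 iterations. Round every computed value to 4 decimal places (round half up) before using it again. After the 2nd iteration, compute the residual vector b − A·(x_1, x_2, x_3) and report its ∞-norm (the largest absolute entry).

Iteration 1:
  x_1 = (0 - (-2)·-0.8000 - (1)·-1.1000) / (5) = -0.1000
  x_2 = (12 - (2)·0.7000 - (4)·-1.1000) / (-7) = -2.1429
  x_3 = (8 - (4)·0.7000 - (-3)·-0.8000) / (9) = 0.3111
Iteration 2:
  x_1 = (0 - (-2)·-2.1429 - (1)·0.3111) / (5) = -0.9194
  x_2 = (12 - (2)·-0.1000 - (4)·0.3111) / (-7) = -1.5651
  x_3 = (8 - (4)·-0.1000 - (-3)·-2.1429) / (9) = 0.2190
Residual b − A·x = (1.2478, 2.0071, 5.0113); ∞-norm = 5.0113

5.0113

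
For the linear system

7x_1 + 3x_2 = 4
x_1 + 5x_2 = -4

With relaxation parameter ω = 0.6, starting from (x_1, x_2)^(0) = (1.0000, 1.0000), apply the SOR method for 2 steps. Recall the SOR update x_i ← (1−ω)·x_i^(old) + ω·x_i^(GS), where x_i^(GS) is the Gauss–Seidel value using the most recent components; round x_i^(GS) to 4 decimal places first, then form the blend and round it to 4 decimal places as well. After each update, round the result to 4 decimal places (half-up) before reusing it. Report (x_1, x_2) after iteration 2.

(0.5727, -0.6040)

Iteration 1:
  x_1: GS value = (4 - (3)·1.0000) / (7) = 0.1429;  x_1 ← (1−ω)·1.0000 + ω·0.1429 = 0.4857
  x_2: GS value = (-4 - (1)·0.4857) / (5) = -0.8971;  x_2 ← (1−ω)·1.0000 + ω·-0.8971 = -0.1383
Iteration 2:
  x_1: GS value = (4 - (3)·-0.1383) / (7) = 0.6307;  x_1 ← (1−ω)·0.4857 + ω·0.6307 = 0.5727
  x_2: GS value = (-4 - (1)·0.5727) / (5) = -0.9145;  x_2 ← (1−ω)·-0.1383 + ω·-0.9145 = -0.6040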